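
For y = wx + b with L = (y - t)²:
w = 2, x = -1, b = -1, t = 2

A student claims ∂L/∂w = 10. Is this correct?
Correct

y = (2)(-1) + -1 = -3
∂L/∂y = 2(y - t) = 2(-3 - 2) = -10
∂y/∂w = x = -1
∂L/∂w = -10 × -1 = 10

Claimed value: 10
Correct: The correct gradient is 10.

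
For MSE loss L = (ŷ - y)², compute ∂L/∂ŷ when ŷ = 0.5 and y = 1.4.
∂L/∂ŷ = -1.8

∂L/∂ŷ = 2(ŷ - y) = 2(0.5 - 1.4) = 2(-0.9) = -1.8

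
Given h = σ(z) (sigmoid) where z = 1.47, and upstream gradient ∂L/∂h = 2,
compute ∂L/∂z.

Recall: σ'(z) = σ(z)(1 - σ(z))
∂L/∂z = 0.304

σ(1.47) = 0.8131
σ'(1.47) = σ(1.47)(1 - σ(1.47)) = 0.8131 × 0.1869 = 0.152
∂L/∂z = ∂L/∂h · σ'(z) = 2 × 0.152 = 0.304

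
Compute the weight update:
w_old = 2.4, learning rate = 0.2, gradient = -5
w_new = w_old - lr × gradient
w_new = 3.4

w_new = w - η·∂L/∂w = 2.4 - 0.2×(-5) = 2.4 - (-1) = 3.4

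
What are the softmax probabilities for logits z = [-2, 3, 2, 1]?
p = [0.0045, 0.6623, 0.2436, 0.0896]

exp(z) = [0.1353, 20.09, 7.389, 2.718]
Sum = 30.33
p = [0.0045, 0.6623, 0.2436, 0.0896]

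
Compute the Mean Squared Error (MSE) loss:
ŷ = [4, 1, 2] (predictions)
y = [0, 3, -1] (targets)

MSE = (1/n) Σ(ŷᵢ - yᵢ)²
MSE = 9.667

MSE = (1/3)((4-0)² + (1-3)² + (2--1)²) = (1/3)(16 + 4 + 9) = 9.667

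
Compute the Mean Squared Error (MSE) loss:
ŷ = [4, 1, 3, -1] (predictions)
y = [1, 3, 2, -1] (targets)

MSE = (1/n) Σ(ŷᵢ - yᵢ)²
MSE = 3.5

MSE = (1/4)((4-1)² + (1-3)² + (3-2)² + (-1--1)²) = (1/4)(9 + 4 + 1 + 0) = 3.5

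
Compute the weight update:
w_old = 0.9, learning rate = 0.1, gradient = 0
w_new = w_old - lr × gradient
w_new = 0.9

w_new = w - η·∂L/∂w = 0.9 - 0.1×(0) = 0.9 - (0) = 0.9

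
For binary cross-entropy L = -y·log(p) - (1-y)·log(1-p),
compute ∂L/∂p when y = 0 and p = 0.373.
∂L/∂p = 1.595

∂L/∂p = -y/p + (1-y)/(1-p) = 0 + 1/0.627 = 1.595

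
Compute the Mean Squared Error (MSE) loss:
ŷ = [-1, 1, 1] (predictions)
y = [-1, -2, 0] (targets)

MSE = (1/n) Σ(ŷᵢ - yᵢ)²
MSE = 3.333

MSE = (1/3)((-1--1)² + (1--2)² + (1-0)²) = (1/3)(0 + 9 + 1) = 3.333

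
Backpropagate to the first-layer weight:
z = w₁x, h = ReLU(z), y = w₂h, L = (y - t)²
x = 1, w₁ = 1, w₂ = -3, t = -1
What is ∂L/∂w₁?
∂L/∂w₁ = 12

Forward pass:
z = w₁x = 1×1 = 1
h = ReLU(1) = 1
y = w₂h = -3×1 = -3

Backward pass:
∂L/∂y = 2(y - t) = 2(-3 - -1) = -4
∂y/∂h = w₂ = -3
∂h/∂z = 1 (ReLU derivative)
∂z/∂w₁ = x = 1

∂L/∂w₁ = -4 × -3 × 1 × 1 = 12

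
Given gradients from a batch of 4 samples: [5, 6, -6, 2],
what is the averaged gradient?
Average gradient = 1.75

Average = (1/4)(5 + 6 + -6 + 2) = 7/4 = 1.75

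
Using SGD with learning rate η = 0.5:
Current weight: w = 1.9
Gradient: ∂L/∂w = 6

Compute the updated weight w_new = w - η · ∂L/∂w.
w_new = -1.1

w_new = w - η·∂L/∂w = 1.9 - 0.5×(6) = 1.9 - (3) = -1.1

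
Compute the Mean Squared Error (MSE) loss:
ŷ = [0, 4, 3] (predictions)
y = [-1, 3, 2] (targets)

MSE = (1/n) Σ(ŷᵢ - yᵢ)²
MSE = 1

MSE = (1/3)((0--1)² + (4-3)² + (3-2)²) = (1/3)(1 + 1 + 1) = 1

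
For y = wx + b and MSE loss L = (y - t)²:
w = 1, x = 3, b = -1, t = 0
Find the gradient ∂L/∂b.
∂L/∂b = 4

y = wx + b = (1)(3) + -1 = 2
∂L/∂y = 2(y - t) = 2(2 - 0) = 4
∂y/∂b = 1
∂L/∂b = ∂L/∂y · ∂y/∂b = 4 × 1 = 4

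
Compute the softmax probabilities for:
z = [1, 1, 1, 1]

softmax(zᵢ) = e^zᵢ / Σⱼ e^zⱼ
p = [0.25, 0.25, 0.25, 0.25]

exp(z) = [2.718, 2.718, 2.718, 2.718]
Sum = 10.87
p = [0.25, 0.25, 0.25, 0.25]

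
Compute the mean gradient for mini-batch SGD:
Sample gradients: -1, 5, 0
Average gradient = 1.333

Average = (1/3)(-1 + 5 + 0) = 4/3 = 1.333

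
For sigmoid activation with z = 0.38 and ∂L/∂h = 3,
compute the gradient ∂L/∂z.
∂L/∂z = 0.7236

σ(0.38) = 0.5939
σ'(0.38) = σ(0.38)(1 - σ(0.38)) = 0.5939 × 0.4061 = 0.2412
∂L/∂z = ∂L/∂h · σ'(z) = 3 × 0.2412 = 0.7236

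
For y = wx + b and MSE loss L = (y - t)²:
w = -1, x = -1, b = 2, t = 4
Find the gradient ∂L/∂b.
∂L/∂b = -2

y = wx + b = (-1)(-1) + 2 = 3
∂L/∂y = 2(y - t) = 2(3 - 4) = -2
∂y/∂b = 1
∂L/∂b = ∂L/∂y · ∂y/∂b = -2 × 1 = -2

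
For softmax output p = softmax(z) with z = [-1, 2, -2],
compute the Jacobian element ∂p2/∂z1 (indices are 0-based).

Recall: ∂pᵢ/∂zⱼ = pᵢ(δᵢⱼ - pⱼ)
∂p2/∂z1 = -0.01605

p = softmax(z) = [0.04661, 0.9362, 0.01715]
p2 = 0.01715, p1 = 0.9362

∂p2/∂z1 = -p2 × p1 = -0.01715 × 0.9362 = -0.01605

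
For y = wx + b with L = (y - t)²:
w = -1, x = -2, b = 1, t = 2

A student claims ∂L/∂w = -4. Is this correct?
Correct

y = (-1)(-2) + 1 = 3
∂L/∂y = 2(y - t) = 2(3 - 2) = 2
∂y/∂w = x = -2
∂L/∂w = 2 × -2 = -4

Claimed value: -4
Correct: The correct gradient is -4.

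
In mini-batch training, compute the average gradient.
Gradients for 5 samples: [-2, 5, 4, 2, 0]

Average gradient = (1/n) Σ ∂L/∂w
Average gradient = 1.8

Average = (1/5)(-2 + 5 + 4 + 2 + 0) = 9/5 = 1.8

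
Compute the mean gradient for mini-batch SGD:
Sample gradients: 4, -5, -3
Average gradient = -1.333

Average = (1/3)(4 + -5 + -3) = -4/3 = -1.333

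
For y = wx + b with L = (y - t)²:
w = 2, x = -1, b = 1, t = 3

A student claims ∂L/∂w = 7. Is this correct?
Incorrect

y = (2)(-1) + 1 = -1
∂L/∂y = 2(y - t) = 2(-1 - 3) = -8
∂y/∂w = x = -1
∂L/∂w = -8 × -1 = 8

Claimed value: 7
Incorrect: The correct gradient is 8.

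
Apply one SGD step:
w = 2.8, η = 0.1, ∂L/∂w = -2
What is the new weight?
w_new = 3

w_new = w - η·∂L/∂w = 2.8 - 0.1×(-2) = 2.8 - (-0.2) = 3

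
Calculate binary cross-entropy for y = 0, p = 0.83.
L = 1.772

L = -0·log(0.83) - 1·log(0.17) = -log(0.17) = 1.772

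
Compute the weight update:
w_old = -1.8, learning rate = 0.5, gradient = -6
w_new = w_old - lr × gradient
w_new = 1.2

w_new = w - η·∂L/∂w = -1.8 - 0.5×(-6) = -1.8 - (-3) = 1.2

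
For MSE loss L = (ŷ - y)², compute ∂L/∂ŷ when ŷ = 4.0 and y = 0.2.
∂L/∂ŷ = 7.6

∂L/∂ŷ = 2(ŷ - y) = 2(4.0 - 0.2) = 2(3.8) = 7.6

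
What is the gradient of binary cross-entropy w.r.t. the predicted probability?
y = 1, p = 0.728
∂L/∂p = -1.374

∂L/∂p = -y/p + (1-y)/(1-p) = -1/0.728 + 0 = -1.374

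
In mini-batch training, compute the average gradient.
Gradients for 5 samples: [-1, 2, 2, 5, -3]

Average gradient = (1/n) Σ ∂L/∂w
Average gradient = 1

Average = (1/5)(-1 + 2 + 2 + 5 + -3) = 5/5 = 1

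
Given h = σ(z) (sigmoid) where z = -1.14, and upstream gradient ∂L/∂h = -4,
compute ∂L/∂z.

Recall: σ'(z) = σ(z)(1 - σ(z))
∂L/∂z = -0.7344

σ(-1.14) = 0.2423
σ'(-1.14) = σ(-1.14)(1 - σ(-1.14)) = 0.2423 × 0.7577 = 0.1836
∂L/∂z = ∂L/∂h · σ'(z) = -4 × 0.1836 = -0.7344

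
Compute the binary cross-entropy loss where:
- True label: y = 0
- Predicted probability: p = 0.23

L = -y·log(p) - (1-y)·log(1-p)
L = 0.2614

L = -0·log(0.23) - 1·log(0.77) = -log(0.77) = 0.2614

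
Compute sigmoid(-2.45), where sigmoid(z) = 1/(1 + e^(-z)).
0.07944

sigmoid(-2.45) = 1/(1 + e^(2.45)) = 1/(1 + 11.59) = 0.07944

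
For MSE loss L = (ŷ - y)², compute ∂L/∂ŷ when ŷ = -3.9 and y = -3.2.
∂L/∂ŷ = -1.4

∂L/∂ŷ = 2(ŷ - y) = 2(-3.9 - -3.2) = 2(-0.7) = -1.4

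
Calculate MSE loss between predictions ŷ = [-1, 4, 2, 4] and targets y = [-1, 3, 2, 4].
MSE = 0.25

MSE = (1/4)((-1--1)² + (4-3)² + (2-2)² + (4-4)²) = (1/4)(0 + 1 + 0 + 0) = 0.25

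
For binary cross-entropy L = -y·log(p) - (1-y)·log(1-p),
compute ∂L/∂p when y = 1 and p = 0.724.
∂L/∂p = -1.381

∂L/∂p = -y/p + (1-y)/(1-p) = -1/0.724 + 0 = -1.381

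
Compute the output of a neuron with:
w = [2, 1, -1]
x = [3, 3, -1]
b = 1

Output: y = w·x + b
y = 11

y = (2)(3) + (1)(3) + (-1)(-1) + 1 = 11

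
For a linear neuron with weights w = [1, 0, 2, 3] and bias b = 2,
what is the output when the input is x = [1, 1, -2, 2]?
y = 5

y = (1)(1) + (0)(1) + (2)(-2) + (3)(2) + 2 = 5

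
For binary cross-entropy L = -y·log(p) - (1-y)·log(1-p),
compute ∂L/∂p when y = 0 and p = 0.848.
∂L/∂p = 6.579

∂L/∂p = -y/p + (1-y)/(1-p) = 0 + 1/0.152 = 6.579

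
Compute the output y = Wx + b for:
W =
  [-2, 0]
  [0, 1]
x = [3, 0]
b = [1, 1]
y = [-5, 1]

Wx = [-2×3 + 0×0, 0×3 + 1×0]
   = [-6, 0]
y = Wx + b = [-6 + 1, 0 + 1] = [-5, 1]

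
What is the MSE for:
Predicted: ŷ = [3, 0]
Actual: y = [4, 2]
MSE = 2.5

MSE = (1/2)((3-4)² + (0-2)²) = (1/2)(1 + 4) = 2.5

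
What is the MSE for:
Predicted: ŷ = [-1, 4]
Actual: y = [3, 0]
MSE = 16

MSE = (1/2)((-1-3)² + (4-0)²) = (1/2)(16 + 16) = 16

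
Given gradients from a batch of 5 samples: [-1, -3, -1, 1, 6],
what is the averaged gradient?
Average gradient = 0.4

Average = (1/5)(-1 + -3 + -1 + 1 + 6) = 2/5 = 0.4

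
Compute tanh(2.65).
0.9901

tanh(2.65) = (e^(2.65) - e^(-2.65))/(e^(2.65) + e^(-2.65)) = 0.9901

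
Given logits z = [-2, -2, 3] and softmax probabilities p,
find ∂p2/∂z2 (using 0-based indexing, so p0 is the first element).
∂p2/∂z2 = 0.01312

p = softmax(z) = [0.006648, 0.006648, 0.9867]
p2 = 0.9867

∂p2/∂z2 = p2(1 - p2) = 0.9867 × (1 - 0.9867) = 0.01312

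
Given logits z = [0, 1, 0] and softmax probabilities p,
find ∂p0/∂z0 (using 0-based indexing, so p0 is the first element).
∂p0/∂z0 = 0.167

p = softmax(z) = [0.2119, 0.5761, 0.2119]
p0 = 0.2119

∂p0/∂z0 = p0(1 - p0) = 0.2119 × (1 - 0.2119) = 0.167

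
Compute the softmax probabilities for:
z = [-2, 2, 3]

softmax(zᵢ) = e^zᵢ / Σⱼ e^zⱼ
p = [0.0049, 0.2676, 0.7275]

exp(z) = [0.1353, 7.389, 20.09]
Sum = 27.61
p = [0.0049, 0.2676, 0.7275]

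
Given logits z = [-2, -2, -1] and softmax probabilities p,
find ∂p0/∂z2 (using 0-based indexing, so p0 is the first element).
∂p0/∂z2 = -0.1221

p = softmax(z) = [0.2119, 0.2119, 0.5761]
p0 = 0.2119, p2 = 0.5761

∂p0/∂z2 = -p0 × p2 = -0.2119 × 0.5761 = -0.1221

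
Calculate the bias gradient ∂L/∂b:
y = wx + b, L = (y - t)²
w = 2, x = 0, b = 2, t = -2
∂L/∂b = 8

y = wx + b = (2)(0) + 2 = 2
∂L/∂y = 2(y - t) = 2(2 - -2) = 8
∂y/∂b = 1
∂L/∂b = ∂L/∂y · ∂y/∂b = 8 × 1 = 8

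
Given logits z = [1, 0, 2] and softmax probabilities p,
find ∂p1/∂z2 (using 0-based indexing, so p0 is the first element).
∂p1/∂z2 = -0.05989

p = softmax(z) = [0.2447, 0.09003, 0.6652]
p1 = 0.09003, p2 = 0.6652

∂p1/∂z2 = -p1 × p2 = -0.09003 × 0.6652 = -0.05989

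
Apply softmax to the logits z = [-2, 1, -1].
p = [0.042, 0.8438, 0.1142]

exp(z) = [0.1353, 2.718, 0.3679]
Sum = 3.221
p = [0.042, 0.8438, 0.1142]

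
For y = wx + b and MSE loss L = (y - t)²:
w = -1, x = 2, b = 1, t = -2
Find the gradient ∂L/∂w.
∂L/∂w = 4

y = wx + b = (-1)(2) + 1 = -1
∂L/∂y = 2(y - t) = 2(-1 - -2) = 2
∂y/∂w = x = 2
∂L/∂w = ∂L/∂y · ∂y/∂w = 2 × 2 = 4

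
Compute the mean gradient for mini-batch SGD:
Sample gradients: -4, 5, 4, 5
Average gradient = 2.5

Average = (1/4)(-4 + 5 + 4 + 5) = 10/4 = 2.5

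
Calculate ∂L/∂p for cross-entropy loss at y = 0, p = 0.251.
∂L/∂p = 1.335

∂L/∂p = -y/p + (1-y)/(1-p) = 0 + 1/0.749 = 1.335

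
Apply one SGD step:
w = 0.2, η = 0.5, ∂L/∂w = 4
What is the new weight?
w_new = -1.8

w_new = w - η·∂L/∂w = 0.2 - 0.5×(4) = 0.2 - (2) = -1.8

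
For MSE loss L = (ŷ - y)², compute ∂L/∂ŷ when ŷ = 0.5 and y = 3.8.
∂L/∂ŷ = -6.6

∂L/∂ŷ = 2(ŷ - y) = 2(0.5 - 3.8) = 2(-3.3) = -6.6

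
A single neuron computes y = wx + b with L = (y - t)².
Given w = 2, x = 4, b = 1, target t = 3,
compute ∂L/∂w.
∂L/∂w = 48

y = wx + b = (2)(4) + 1 = 9
∂L/∂y = 2(y - t) = 2(9 - 3) = 12
∂y/∂w = x = 4
∂L/∂w = ∂L/∂y · ∂y/∂w = 12 × 4 = 48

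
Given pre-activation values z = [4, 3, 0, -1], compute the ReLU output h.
h = [4, 3, 0, 0]

ReLU applied element-wise: max(0,4)=4, max(0,3)=3, max(0,0)=0, max(0,-1)=0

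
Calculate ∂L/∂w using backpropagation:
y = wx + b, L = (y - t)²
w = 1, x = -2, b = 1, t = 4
∂L/∂w = 20

y = wx + b = (1)(-2) + 1 = -1
∂L/∂y = 2(y - t) = 2(-1 - 4) = -10
∂y/∂w = x = -2
∂L/∂w = ∂L/∂y · ∂y/∂w = -10 × -2 = 20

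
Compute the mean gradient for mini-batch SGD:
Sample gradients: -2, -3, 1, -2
Average gradient = -1.5

Average = (1/4)(-2 + -3 + 1 + -2) = -6/4 = -1.5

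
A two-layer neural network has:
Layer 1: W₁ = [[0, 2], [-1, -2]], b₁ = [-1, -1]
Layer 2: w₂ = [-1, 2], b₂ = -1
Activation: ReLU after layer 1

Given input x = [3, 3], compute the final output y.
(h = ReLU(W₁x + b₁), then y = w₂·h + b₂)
y = -6

Layer 1 pre-activation: z₁ = [5, -10]
After ReLU: h = [5, 0]
Layer 2 output: y = -1×5 + 2×0 + -1 = -6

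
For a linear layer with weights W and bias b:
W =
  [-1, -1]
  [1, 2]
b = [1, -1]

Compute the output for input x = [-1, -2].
y = [4, -6]

Wx = [-1×-1 + -1×-2, 1×-1 + 2×-2]
   = [3, -5]
y = Wx + b = [3 + 1, -5 + -1] = [4, -6]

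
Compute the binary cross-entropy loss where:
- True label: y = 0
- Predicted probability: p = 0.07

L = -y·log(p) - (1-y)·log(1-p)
L = 0.07257

L = -0·log(0.07) - 1·log(0.93) = -log(0.93) = 0.07257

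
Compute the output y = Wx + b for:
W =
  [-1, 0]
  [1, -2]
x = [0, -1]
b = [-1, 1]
y = [-1, 3]

Wx = [-1×0 + 0×-1, 1×0 + -2×-1]
   = [0, 2]
y = Wx + b = [0 + -1, 2 + 1] = [-1, 3]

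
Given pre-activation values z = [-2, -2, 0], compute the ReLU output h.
h = [0, 0, 0]

ReLU applied element-wise: max(0,-2)=0, max(0,-2)=0, max(0,0)=0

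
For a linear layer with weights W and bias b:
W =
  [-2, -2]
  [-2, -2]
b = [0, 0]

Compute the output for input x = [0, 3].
y = [-6, -6]

Wx = [-2×0 + -2×3, -2×0 + -2×3]
   = [-6, -6]
y = Wx + b = [-6 + 0, -6 + 0] = [-6, -6]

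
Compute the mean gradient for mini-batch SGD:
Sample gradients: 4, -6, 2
Average gradient = 0

Average = (1/3)(4 + -6 + 2) = 0/3 = 0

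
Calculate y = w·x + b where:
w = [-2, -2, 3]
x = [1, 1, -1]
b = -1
y = -8

y = (-2)(1) + (-2)(1) + (3)(-1) + -1 = -8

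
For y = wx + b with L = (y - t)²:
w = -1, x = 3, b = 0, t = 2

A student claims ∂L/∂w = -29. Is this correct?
Incorrect

y = (-1)(3) + 0 = -3
∂L/∂y = 2(y - t) = 2(-3 - 2) = -10
∂y/∂w = x = 3
∂L/∂w = -10 × 3 = -30

Claimed value: -29
Incorrect: The correct gradient is -30.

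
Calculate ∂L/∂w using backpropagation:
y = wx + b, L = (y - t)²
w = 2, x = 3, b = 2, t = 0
∂L/∂w = 48

y = wx + b = (2)(3) + 2 = 8
∂L/∂y = 2(y - t) = 2(8 - 0) = 16
∂y/∂w = x = 3
∂L/∂w = ∂L/∂y · ∂y/∂w = 16 × 3 = 48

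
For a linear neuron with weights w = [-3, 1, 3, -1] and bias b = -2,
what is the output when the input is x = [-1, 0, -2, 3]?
y = -8

y = (-3)(-1) + (1)(0) + (3)(-2) + (-1)(3) + -2 = -8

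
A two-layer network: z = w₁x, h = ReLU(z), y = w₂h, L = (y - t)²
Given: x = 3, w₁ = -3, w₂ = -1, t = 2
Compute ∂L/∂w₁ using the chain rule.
∂L/∂w₁ = 0

Forward pass:
z = w₁x = -3×3 = -9
h = ReLU(-9) = 0
y = w₂h = -1×0 = 0

Backward pass:
∂L/∂y = 2(y - t) = 2(0 - 2) = -4
∂y/∂h = w₂ = -1
∂h/∂z = 0 (ReLU derivative)
∂z/∂w₁ = x = 3

∂L/∂w₁ = -4 × -1 × 0 × 3 = 0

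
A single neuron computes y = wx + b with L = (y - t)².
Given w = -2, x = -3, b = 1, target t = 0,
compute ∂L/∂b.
∂L/∂b = 14

y = wx + b = (-2)(-3) + 1 = 7
∂L/∂y = 2(y - t) = 2(7 - 0) = 14
∂y/∂b = 1
∂L/∂b = ∂L/∂y · ∂y/∂b = 14 × 1 = 14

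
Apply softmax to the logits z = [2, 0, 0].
p = [0.787, 0.1065, 0.1065]

exp(z) = [7.389, 1, 1]
Sum = 9.389
p = [0.787, 0.1065, 0.1065]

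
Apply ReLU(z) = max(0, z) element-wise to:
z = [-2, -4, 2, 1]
h = [0, 0, 2, 1]

ReLU applied element-wise: max(0,-2)=0, max(0,-4)=0, max(0,2)=2, max(0,1)=1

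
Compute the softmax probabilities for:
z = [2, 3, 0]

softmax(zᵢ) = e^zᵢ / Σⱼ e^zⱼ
p = [0.2595, 0.7054, 0.0351]

exp(z) = [7.389, 20.09, 1]
Sum = 28.47
p = [0.2595, 0.7054, 0.0351]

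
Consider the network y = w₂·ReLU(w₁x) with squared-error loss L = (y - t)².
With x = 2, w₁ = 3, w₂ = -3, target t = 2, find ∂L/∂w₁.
∂L/∂w₁ = 240

Forward pass:
z = w₁x = 3×2 = 6
h = ReLU(6) = 6
y = w₂h = -3×6 = -18

Backward pass:
∂L/∂y = 2(y - t) = 2(-18 - 2) = -40
∂y/∂h = w₂ = -3
∂h/∂z = 1 (ReLU derivative)
∂z/∂w₁ = x = 2

∂L/∂w₁ = -40 × -3 × 1 × 2 = 240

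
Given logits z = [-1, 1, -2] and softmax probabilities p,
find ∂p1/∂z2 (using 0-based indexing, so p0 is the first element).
∂p1/∂z2 = -0.03545

p = softmax(z) = [0.1142, 0.8438, 0.04201]
p1 = 0.8438, p2 = 0.04201

∂p1/∂z2 = -p1 × p2 = -0.8438 × 0.04201 = -0.03545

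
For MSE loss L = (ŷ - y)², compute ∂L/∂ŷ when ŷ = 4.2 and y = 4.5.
∂L/∂ŷ = -0.6

∂L/∂ŷ = 2(ŷ - y) = 2(4.2 - 4.5) = 2(-0.3) = -0.6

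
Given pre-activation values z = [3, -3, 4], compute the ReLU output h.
h = [3, 0, 4]

ReLU applied element-wise: max(0,3)=3, max(0,-3)=0, max(0,4)=4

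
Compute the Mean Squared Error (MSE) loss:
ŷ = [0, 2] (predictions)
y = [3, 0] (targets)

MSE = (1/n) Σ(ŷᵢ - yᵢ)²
MSE = 6.5

MSE = (1/2)((0-3)² + (2-0)²) = (1/2)(9 + 4) = 6.5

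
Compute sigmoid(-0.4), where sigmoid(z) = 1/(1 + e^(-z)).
0.4013

sigmoid(-0.4) = 1/(1 + e^(0.4)) = 1/(1 + 1.492) = 0.4013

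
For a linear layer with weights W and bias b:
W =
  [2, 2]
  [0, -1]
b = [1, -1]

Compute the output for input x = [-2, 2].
y = [1, -3]

Wx = [2×-2 + 2×2, 0×-2 + -1×2]
   = [0, -2]
y = Wx + b = [0 + 1, -2 + -1] = [1, -3]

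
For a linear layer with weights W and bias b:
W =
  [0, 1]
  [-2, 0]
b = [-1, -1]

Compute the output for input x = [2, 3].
y = [2, -5]

Wx = [0×2 + 1×3, -2×2 + 0×3]
   = [3, -4]
y = Wx + b = [3 + -1, -4 + -1] = [2, -5]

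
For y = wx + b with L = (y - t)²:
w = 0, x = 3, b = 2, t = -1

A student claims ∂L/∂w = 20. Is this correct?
Incorrect

y = (0)(3) + 2 = 2
∂L/∂y = 2(y - t) = 2(2 - -1) = 6
∂y/∂w = x = 3
∂L/∂w = 6 × 3 = 18

Claimed value: 20
Incorrect: The correct gradient is 18.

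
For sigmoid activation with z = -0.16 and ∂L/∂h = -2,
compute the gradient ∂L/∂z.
∂L/∂z = -0.4968

σ(-0.16) = 0.4601
σ'(-0.16) = σ(-0.16)(1 - σ(-0.16)) = 0.4601 × 0.5399 = 0.2484
∂L/∂z = ∂L/∂h · σ'(z) = -2 × 0.2484 = -0.4968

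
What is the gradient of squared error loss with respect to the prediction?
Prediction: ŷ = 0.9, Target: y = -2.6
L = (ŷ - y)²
∂L/∂ŷ = 7.0

∂L/∂ŷ = 2(ŷ - y) = 2(0.9 - -2.6) = 2(3.5) = 7.0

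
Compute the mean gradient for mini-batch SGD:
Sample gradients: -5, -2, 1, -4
Average gradient = -2.5

Average = (1/4)(-5 + -2 + 1 + -4) = -10/4 = -2.5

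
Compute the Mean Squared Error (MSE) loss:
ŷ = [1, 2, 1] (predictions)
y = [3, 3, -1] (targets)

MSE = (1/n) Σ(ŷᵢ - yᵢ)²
MSE = 3

MSE = (1/3)((1-3)² + (2-3)² + (1--1)²) = (1/3)(4 + 1 + 4) = 3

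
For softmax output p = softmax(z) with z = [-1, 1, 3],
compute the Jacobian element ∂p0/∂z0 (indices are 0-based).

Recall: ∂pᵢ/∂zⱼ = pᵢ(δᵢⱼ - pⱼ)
∂p0/∂z0 = 0.01562

p = softmax(z) = [0.01588, 0.1173, 0.8668]
p0 = 0.01588

∂p0/∂z0 = p0(1 - p0) = 0.01588 × (1 - 0.01588) = 0.01562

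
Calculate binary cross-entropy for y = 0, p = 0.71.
L = 1.238

L = -0·log(0.71) - 1·log(0.29) = -log(0.29) = 1.238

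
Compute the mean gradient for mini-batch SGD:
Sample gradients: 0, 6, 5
Average gradient = 3.667

Average = (1/3)(0 + 6 + 5) = 11/3 = 3.667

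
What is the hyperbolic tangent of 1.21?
0.8367

tanh(1.21) = (e^(1.21) - e^(-1.21))/(e^(1.21) + e^(-1.21)) = 0.8367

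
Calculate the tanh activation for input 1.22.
0.8397

tanh(1.22) = (e^(1.22) - e^(-1.22))/(e^(1.22) + e^(-1.22)) = 0.8397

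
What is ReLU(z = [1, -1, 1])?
h = [1, 0, 1]

ReLU applied element-wise: max(0,1)=1, max(0,-1)=0, max(0,1)=1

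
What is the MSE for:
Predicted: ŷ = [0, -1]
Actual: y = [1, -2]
MSE = 1

MSE = (1/2)((0-1)² + (-1--2)²) = (1/2)(1 + 1) = 1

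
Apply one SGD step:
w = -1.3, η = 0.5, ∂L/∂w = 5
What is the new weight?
w_new = -3.8

w_new = w - η·∂L/∂w = -1.3 - 0.5×(5) = -1.3 - (2.5) = -3.8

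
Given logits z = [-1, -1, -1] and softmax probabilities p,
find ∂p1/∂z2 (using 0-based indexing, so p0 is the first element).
∂p1/∂z2 = -0.1111

p = softmax(z) = [0.3333, 0.3333, 0.3333]
p1 = 0.3333, p2 = 0.3333

∂p1/∂z2 = -p1 × p2 = -0.3333 × 0.3333 = -0.1111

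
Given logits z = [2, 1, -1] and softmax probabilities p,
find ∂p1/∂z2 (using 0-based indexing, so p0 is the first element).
∂p1/∂z2 = -0.009113

p = softmax(z) = [0.7054, 0.2595, 0.03512]
p1 = 0.2595, p2 = 0.03512

∂p1/∂z2 = -p1 × p2 = -0.2595 × 0.03512 = -0.009113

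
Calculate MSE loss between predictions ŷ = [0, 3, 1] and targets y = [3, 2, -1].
MSE = 4.667

MSE = (1/3)((0-3)² + (3-2)² + (1--1)²) = (1/3)(9 + 1 + 4) = 4.667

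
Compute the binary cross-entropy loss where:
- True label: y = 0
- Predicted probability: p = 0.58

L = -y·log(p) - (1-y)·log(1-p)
L = 0.8675

L = -0·log(0.58) - 1·log(0.42) = -log(0.42) = 0.8675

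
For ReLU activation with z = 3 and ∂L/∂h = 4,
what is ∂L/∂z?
∂L/∂z = 4

h = ReLU(3) = 3
Since z > 0: ∂h/∂z = 1
∂L/∂z = ∂L/∂h · ∂h/∂z = 4 × 1 = 4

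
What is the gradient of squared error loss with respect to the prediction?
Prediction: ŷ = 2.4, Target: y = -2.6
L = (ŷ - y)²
∂L/∂ŷ = 10.0

∂L/∂ŷ = 2(ŷ - y) = 2(2.4 - -2.6) = 2(5.0) = 10.0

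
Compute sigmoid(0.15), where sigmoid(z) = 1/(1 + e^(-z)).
0.5374

sigmoid(0.15) = 1/(1 + e^(-0.15)) = 1/(1 + 0.8607) = 0.5374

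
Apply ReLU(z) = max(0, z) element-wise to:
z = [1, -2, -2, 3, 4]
h = [1, 0, 0, 3, 4]

ReLU applied element-wise: max(0,1)=1, max(0,-2)=0, max(0,-2)=0, max(0,3)=3, max(0,4)=4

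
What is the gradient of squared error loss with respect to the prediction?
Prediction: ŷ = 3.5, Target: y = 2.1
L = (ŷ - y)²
∂L/∂ŷ = 2.8

∂L/∂ŷ = 2(ŷ - y) = 2(3.5 - 2.1) = 2(1.4) = 2.8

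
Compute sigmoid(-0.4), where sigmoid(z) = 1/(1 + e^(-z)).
0.4013

sigmoid(-0.4) = 1/(1 + e^(0.4)) = 1/(1 + 1.492) = 0.4013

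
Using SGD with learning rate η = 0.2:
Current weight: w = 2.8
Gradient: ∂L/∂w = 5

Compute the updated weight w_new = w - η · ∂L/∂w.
w_new = 1.8

w_new = w - η·∂L/∂w = 2.8 - 0.2×(5) = 2.8 - (1) = 1.8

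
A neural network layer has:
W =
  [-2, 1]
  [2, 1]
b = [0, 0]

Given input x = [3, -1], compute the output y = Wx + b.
y = [-7, 5]

Wx = [-2×3 + 1×-1, 2×3 + 1×-1]
   = [-7, 5]
y = Wx + b = [-7 + 0, 5 + 0] = [-7, 5]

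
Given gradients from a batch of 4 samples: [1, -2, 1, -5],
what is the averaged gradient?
Average gradient = -1.25

Average = (1/4)(1 + -2 + 1 + -5) = -5/4 = -1.25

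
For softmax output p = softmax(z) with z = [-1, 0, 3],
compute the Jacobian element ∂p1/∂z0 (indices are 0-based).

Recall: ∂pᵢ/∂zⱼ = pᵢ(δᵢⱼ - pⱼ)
∂p1/∂z0 = -0.0007993

p = softmax(z) = [0.01715, 0.04661, 0.9362]
p1 = 0.04661, p0 = 0.01715

∂p1/∂z0 = -p1 × p0 = -0.04661 × 0.01715 = -0.0007993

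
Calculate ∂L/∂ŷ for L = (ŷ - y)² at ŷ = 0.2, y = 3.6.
∂L/∂ŷ = -6.8

∂L/∂ŷ = 2(ŷ - y) = 2(0.2 - 3.6) = 2(-3.4) = -6.8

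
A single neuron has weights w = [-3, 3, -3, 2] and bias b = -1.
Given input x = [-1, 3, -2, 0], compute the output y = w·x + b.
y = 17

y = (-3)(-1) + (3)(3) + (-3)(-2) + (2)(0) + -1 = 17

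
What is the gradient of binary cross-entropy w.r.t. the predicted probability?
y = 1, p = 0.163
∂L/∂p = -6.135

∂L/∂p = -y/p + (1-y)/(1-p) = -1/0.163 + 0 = -6.135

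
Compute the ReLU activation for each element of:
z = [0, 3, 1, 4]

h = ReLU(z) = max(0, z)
h = [0, 3, 1, 4]

ReLU applied element-wise: max(0,0)=0, max(0,3)=3, max(0,1)=1, max(0,4)=4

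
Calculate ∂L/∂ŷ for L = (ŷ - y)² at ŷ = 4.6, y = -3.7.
∂L/∂ŷ = 16.6

∂L/∂ŷ = 2(ŷ - y) = 2(4.6 - -3.7) = 2(8.3) = 16.6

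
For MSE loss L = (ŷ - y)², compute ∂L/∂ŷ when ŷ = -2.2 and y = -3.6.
∂L/∂ŷ = 2.8

∂L/∂ŷ = 2(ŷ - y) = 2(-2.2 - -3.6) = 2(1.4) = 2.8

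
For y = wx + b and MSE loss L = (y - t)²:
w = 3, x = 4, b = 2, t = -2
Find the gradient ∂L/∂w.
∂L/∂w = 128

y = wx + b = (3)(4) + 2 = 14
∂L/∂y = 2(y - t) = 2(14 - -2) = 32
∂y/∂w = x = 4
∂L/∂w = ∂L/∂y · ∂y/∂w = 32 × 4 = 128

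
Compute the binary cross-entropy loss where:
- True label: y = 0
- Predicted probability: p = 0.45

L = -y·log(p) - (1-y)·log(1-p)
L = 0.5978

L = -0·log(0.45) - 1·log(0.55) = -log(0.55) = 0.5978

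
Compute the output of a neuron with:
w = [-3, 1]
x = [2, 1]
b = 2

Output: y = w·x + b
y = -3

y = (-3)(2) + (1)(1) + 2 = -3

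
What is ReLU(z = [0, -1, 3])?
h = [0, 0, 3]

ReLU applied element-wise: max(0,0)=0, max(0,-1)=0, max(0,3)=3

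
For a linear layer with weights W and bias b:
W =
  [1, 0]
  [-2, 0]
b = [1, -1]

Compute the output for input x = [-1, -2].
y = [0, 1]

Wx = [1×-1 + 0×-2, -2×-1 + 0×-2]
   = [-1, 2]
y = Wx + b = [-1 + 1, 2 + -1] = [0, 1]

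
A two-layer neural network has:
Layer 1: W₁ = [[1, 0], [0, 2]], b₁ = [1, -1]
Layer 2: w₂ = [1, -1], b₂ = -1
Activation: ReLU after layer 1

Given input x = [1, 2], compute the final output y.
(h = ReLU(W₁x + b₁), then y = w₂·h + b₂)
y = -2

Layer 1 pre-activation: z₁ = [2, 3]
After ReLU: h = [2, 3]
Layer 2 output: y = 1×2 + -1×3 + -1 = -2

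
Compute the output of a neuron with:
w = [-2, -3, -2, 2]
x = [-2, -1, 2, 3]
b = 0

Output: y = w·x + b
y = 9

y = (-2)(-2) + (-3)(-1) + (-2)(2) + (2)(3) + 0 = 9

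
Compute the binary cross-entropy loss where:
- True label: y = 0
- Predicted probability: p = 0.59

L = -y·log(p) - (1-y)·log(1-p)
L = 0.8916

L = -0·log(0.59) - 1·log(0.41) = -log(0.41) = 0.8916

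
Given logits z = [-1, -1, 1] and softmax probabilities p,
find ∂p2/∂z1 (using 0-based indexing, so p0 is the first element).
∂p2/∂z1 = -0.08382

p = softmax(z) = [0.1065, 0.1065, 0.787]
p2 = 0.787, p1 = 0.1065

∂p2/∂z1 = -p2 × p1 = -0.787 × 0.1065 = -0.08382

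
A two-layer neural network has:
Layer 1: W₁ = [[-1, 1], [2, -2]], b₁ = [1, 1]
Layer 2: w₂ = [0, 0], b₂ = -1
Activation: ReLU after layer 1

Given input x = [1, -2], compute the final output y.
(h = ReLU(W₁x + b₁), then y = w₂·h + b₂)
y = -1

Layer 1 pre-activation: z₁ = [-2, 7]
After ReLU: h = [0, 7]
Layer 2 output: y = 0×0 + 0×7 + -1 = -1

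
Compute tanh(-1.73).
-0.9391

tanh(-1.73) = (e^(-1.73) - e^(1.73))/(e^(-1.73) + e^(1.73)) = -0.9391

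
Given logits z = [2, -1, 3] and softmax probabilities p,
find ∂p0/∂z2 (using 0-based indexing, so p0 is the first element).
∂p0/∂z2 = -0.1915

p = softmax(z) = [0.2654, 0.01321, 0.7214]
p0 = 0.2654, p2 = 0.7214

∂p0/∂z2 = -p0 × p2 = -0.2654 × 0.7214 = -0.1915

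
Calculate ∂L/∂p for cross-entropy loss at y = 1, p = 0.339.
∂L/∂p = -2.95

∂L/∂p = -y/p + (1-y)/(1-p) = -1/0.339 + 0 = -2.95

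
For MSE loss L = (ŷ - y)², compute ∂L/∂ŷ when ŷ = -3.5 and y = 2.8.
∂L/∂ŷ = -12.6

∂L/∂ŷ = 2(ŷ - y) = 2(-3.5 - 2.8) = 2(-6.3) = -12.6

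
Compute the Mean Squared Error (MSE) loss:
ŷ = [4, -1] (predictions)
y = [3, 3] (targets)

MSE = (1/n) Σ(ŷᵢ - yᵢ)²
MSE = 8.5

MSE = (1/2)((4-3)² + (-1-3)²) = (1/2)(1 + 16) = 8.5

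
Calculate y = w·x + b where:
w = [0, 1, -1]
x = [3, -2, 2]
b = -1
y = -5

y = (0)(3) + (1)(-2) + (-1)(2) + -1 = -5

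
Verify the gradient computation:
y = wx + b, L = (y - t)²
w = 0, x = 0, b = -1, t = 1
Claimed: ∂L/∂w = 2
Incorrect

y = (0)(0) + -1 = -1
∂L/∂y = 2(y - t) = 2(-1 - 1) = -4
∂y/∂w = x = 0
∂L/∂w = -4 × 0 = 0

Claimed value: 2
Incorrect: The correct gradient is 0.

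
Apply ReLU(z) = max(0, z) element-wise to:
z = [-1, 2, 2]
h = [0, 2, 2]

ReLU applied element-wise: max(0,-1)=0, max(0,2)=2, max(0,2)=2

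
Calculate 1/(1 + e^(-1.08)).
0.7465

sigmoid(1.08) = 1/(1 + e^(-1.08)) = 1/(1 + 0.3396) = 0.7465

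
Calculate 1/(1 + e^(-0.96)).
0.7231

sigmoid(0.96) = 1/(1 + e^(-0.96)) = 1/(1 + 0.3829) = 0.7231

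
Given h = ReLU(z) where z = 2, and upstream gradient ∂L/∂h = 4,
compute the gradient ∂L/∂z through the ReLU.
∂L/∂z = 4

h = ReLU(2) = 2
Since z > 0: ∂h/∂z = 1
∂L/∂z = ∂L/∂h · ∂h/∂z = 4 × 1 = 4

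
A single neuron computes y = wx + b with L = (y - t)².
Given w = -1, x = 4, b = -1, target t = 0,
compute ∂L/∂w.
∂L/∂w = -40

y = wx + b = (-1)(4) + -1 = -5
∂L/∂y = 2(y - t) = 2(-5 - 0) = -10
∂y/∂w = x = 4
∂L/∂w = ∂L/∂y · ∂y/∂w = -10 × 4 = -40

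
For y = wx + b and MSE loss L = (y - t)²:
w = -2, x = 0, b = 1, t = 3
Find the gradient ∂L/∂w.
∂L/∂w = 0

y = wx + b = (-2)(0) + 1 = 1
∂L/∂y = 2(y - t) = 2(1 - 3) = -4
∂y/∂w = x = 0
∂L/∂w = ∂L/∂y · ∂y/∂w = -4 × 0 = 0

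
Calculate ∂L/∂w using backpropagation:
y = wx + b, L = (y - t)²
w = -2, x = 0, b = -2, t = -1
∂L/∂w = 0

y = wx + b = (-2)(0) + -2 = -2
∂L/∂y = 2(y - t) = 2(-2 - -1) = -2
∂y/∂w = x = 0
∂L/∂w = ∂L/∂y · ∂y/∂w = -2 × 0 = 0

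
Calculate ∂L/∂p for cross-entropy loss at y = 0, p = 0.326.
∂L/∂p = 1.484

∂L/∂p = -y/p + (1-y)/(1-p) = 0 + 1/0.674 = 1.484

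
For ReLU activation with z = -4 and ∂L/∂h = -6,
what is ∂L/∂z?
∂L/∂z = 0

h = ReLU(-4) = 0
Since z < 0: ∂h/∂z = 0
∂L/∂z = ∂L/∂h · ∂h/∂z = -6 × 0 = 0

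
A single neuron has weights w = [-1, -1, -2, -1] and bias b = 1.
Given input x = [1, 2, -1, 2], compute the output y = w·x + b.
y = -2

y = (-1)(1) + (-1)(2) + (-2)(-1) + (-1)(2) + 1 = -2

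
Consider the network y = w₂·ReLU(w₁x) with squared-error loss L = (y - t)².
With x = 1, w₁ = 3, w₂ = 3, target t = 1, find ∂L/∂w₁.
∂L/∂w₁ = 48

Forward pass:
z = w₁x = 3×1 = 3
h = ReLU(3) = 3
y = w₂h = 3×3 = 9

Backward pass:
∂L/∂y = 2(y - t) = 2(9 - 1) = 16
∂y/∂h = w₂ = 3
∂h/∂z = 1 (ReLU derivative)
∂z/∂w₁ = x = 1

∂L/∂w₁ = 16 × 3 × 1 × 1 = 48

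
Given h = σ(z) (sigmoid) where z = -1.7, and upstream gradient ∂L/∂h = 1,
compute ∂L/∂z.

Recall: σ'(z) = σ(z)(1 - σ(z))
∂L/∂z = 0.1306

σ(-1.7) = 0.1545
σ'(-1.7) = σ(-1.7)(1 - σ(-1.7)) = 0.1545 × 0.8455 = 0.1306
∂L/∂z = ∂L/∂h · σ'(z) = 1 × 0.1306 = 0.1306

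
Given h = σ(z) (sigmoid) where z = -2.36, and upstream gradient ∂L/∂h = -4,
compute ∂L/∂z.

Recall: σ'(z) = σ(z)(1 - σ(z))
∂L/∂z = -0.3153

σ(-2.36) = 0.08627
σ'(-2.36) = σ(-2.36)(1 - σ(-2.36)) = 0.08627 × 0.9137 = 0.07883
∂L/∂z = ∂L/∂h · σ'(z) = -4 × 0.07883 = -0.3153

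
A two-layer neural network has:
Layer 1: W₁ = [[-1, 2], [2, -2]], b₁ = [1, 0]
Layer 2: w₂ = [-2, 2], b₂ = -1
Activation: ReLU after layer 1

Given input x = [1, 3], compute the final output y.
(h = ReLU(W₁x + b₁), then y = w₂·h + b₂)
y = -13

Layer 1 pre-activation: z₁ = [6, -4]
After ReLU: h = [6, 0]
Layer 2 output: y = -2×6 + 2×0 + -1 = -13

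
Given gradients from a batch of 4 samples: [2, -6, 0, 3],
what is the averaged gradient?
Average gradient = -0.25

Average = (1/4)(2 + -6 + 0 + 3) = -1/4 = -0.25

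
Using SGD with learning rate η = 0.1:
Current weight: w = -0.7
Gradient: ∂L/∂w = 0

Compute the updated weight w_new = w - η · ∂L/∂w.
w_new = -0.7

w_new = w - η·∂L/∂w = -0.7 - 0.1×(0) = -0.7 - (0) = -0.7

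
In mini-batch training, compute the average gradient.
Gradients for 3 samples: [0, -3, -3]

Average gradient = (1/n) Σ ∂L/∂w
Average gradient = -2

Average = (1/3)(0 + -3 + -3) = -6/3 = -2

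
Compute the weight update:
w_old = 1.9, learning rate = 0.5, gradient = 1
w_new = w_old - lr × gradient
w_new = 1.4

w_new = w - η·∂L/∂w = 1.9 - 0.5×(1) = 1.9 - (0.5) = 1.4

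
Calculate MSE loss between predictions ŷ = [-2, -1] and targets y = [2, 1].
MSE = 10

MSE = (1/2)((-2-2)² + (-1-1)²) = (1/2)(16 + 4) = 10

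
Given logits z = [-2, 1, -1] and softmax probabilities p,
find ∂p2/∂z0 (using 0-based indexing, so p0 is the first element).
∂p2/∂z0 = -0.004797

p = softmax(z) = [0.04201, 0.8438, 0.1142]
p2 = 0.1142, p0 = 0.04201

∂p2/∂z0 = -p2 × p0 = -0.1142 × 0.04201 = -0.004797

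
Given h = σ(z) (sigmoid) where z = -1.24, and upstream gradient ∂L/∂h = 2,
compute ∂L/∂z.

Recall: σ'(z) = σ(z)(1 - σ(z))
∂L/∂z = 0.3481

σ(-1.24) = 0.2244
σ'(-1.24) = σ(-1.24)(1 - σ(-1.24)) = 0.2244 × 0.7756 = 0.1741
∂L/∂z = ∂L/∂h · σ'(z) = 2 × 0.1741 = 0.3481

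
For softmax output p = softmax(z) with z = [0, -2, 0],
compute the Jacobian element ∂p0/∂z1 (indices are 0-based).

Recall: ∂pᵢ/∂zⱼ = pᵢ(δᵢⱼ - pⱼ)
∂p0/∂z1 = -0.02968

p = softmax(z) = [0.4683, 0.06338, 0.4683]
p0 = 0.4683, p1 = 0.06338

∂p0/∂z1 = -p0 × p1 = -0.4683 × 0.06338 = -0.02968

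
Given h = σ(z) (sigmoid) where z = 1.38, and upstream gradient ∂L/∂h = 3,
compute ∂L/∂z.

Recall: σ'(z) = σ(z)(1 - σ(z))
∂L/∂z = 0.4818

σ(1.38) = 0.799
σ'(1.38) = σ(1.38)(1 - σ(1.38)) = 0.799 × 0.201 = 0.1606
∂L/∂z = ∂L/∂h · σ'(z) = 3 × 0.1606 = 0.4818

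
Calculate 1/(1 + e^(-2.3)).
0.9089

sigmoid(2.3) = 1/(1 + e^(-2.3)) = 1/(1 + 0.1003) = 0.9089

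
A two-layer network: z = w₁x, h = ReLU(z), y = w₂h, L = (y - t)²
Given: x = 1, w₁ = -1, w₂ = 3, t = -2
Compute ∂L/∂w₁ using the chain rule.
∂L/∂w₁ = 0

Forward pass:
z = w₁x = -1×1 = -1
h = ReLU(-1) = 0
y = w₂h = 3×0 = 0

Backward pass:
∂L/∂y = 2(y - t) = 2(0 - -2) = 4
∂y/∂h = w₂ = 3
∂h/∂z = 0 (ReLU derivative)
∂z/∂w₁ = x = 1

∂L/∂w₁ = 4 × 3 × 0 × 1 = 0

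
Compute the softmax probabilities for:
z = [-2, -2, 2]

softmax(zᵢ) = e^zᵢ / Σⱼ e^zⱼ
p = [0.0177, 0.0177, 0.9647]

exp(z) = [0.1353, 0.1353, 7.389]
Sum = 7.66
p = [0.0177, 0.0177, 0.9647]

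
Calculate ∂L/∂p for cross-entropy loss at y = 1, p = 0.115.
∂L/∂p = -8.696

∂L/∂p = -y/p + (1-y)/(1-p) = -1/0.115 + 0 = -8.696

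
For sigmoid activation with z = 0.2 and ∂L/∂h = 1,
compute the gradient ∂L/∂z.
∂L/∂z = 0.2475

σ(0.2) = 0.5498
σ'(0.2) = σ(0.2)(1 - σ(0.2)) = 0.5498 × 0.4502 = 0.2475
∂L/∂z = ∂L/∂h · σ'(z) = 1 × 0.2475 = 0.2475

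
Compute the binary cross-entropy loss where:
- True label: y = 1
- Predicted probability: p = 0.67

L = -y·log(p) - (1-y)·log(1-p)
L = 0.4005

L = -1·log(0.67) - 0·log(0.33) = -log(0.67) = 0.4005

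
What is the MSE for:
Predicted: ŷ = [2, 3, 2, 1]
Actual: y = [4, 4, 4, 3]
MSE = 3.25

MSE = (1/4)((2-4)² + (3-4)² + (2-4)² + (1-3)²) = (1/4)(4 + 1 + 4 + 4) = 3.25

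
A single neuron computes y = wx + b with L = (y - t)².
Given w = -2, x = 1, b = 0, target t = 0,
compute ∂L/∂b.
∂L/∂b = -4

y = wx + b = (-2)(1) + 0 = -2
∂L/∂y = 2(y - t) = 2(-2 - 0) = -4
∂y/∂b = 1
∂L/∂b = ∂L/∂y · ∂y/∂b = -4 × 1 = -4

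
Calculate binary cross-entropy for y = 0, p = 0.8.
L = 1.609

L = -0·log(0.8) - 1·log(0.2) = -log(0.2) = 1.609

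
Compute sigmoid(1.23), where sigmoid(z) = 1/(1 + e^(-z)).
0.7738

sigmoid(1.23) = 1/(1 + e^(-1.23)) = 1/(1 + 0.2923) = 0.7738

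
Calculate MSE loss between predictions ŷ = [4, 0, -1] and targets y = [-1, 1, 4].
MSE = 17

MSE = (1/3)((4--1)² + (0-1)² + (-1-4)²) = (1/3)(25 + 1 + 25) = 17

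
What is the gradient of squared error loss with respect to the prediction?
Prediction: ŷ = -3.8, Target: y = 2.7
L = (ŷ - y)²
∂L/∂ŷ = -13.0

∂L/∂ŷ = 2(ŷ - y) = 2(-3.8 - 2.7) = 2(-6.5) = -13.0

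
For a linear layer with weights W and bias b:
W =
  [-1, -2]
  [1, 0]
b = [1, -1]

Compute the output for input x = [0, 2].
y = [-3, -1]

Wx = [-1×0 + -2×2, 1×0 + 0×2]
   = [-4, 0]
y = Wx + b = [-4 + 1, 0 + -1] = [-3, -1]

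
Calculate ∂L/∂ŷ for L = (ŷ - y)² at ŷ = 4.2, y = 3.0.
∂L/∂ŷ = 2.4

∂L/∂ŷ = 2(ŷ - y) = 2(4.2 - 3.0) = 2(1.2) = 2.4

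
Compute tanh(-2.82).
-0.9929

tanh(-2.82) = (e^(-2.82) - e^(2.82))/(e^(-2.82) + e^(2.82)) = -0.9929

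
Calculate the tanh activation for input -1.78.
-0.9447

tanh(-1.78) = (e^(-1.78) - e^(1.78))/(e^(-1.78) + e^(1.78)) = -0.9447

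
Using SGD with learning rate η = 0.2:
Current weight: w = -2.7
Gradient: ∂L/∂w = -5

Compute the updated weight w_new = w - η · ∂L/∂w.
w_new = -1.7

w_new = w - η·∂L/∂w = -2.7 - 0.2×(-5) = -2.7 - (-1) = -1.7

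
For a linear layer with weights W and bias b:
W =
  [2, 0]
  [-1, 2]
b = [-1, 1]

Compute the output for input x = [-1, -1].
y = [-3, 0]

Wx = [2×-1 + 0×-1, -1×-1 + 2×-1]
   = [-2, -1]
y = Wx + b = [-2 + -1, -1 + 1] = [-3, 0]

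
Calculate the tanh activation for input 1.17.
0.8243

tanh(1.17) = (e^(1.17) - e^(-1.17))/(e^(1.17) + e^(-1.17)) = 0.8243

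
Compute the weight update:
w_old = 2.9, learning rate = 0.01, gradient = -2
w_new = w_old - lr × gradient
w_new = 2.92

w_new = w - η·∂L/∂w = 2.9 - 0.01×(-2) = 2.9 - (-0.02) = 2.92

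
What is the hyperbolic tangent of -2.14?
-0.9727

tanh(-2.14) = (e^(-2.14) - e^(2.14))/(e^(-2.14) + e^(2.14)) = -0.9727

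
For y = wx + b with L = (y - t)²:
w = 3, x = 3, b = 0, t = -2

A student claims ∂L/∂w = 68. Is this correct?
Incorrect

y = (3)(3) + 0 = 9
∂L/∂y = 2(y - t) = 2(9 - -2) = 22
∂y/∂w = x = 3
∂L/∂w = 22 × 3 = 66

Claimed value: 68
Incorrect: The correct gradient is 66.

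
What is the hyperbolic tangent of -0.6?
-0.537

tanh(-0.6) = (e^(-0.6) - e^(0.6))/(e^(-0.6) + e^(0.6)) = -0.537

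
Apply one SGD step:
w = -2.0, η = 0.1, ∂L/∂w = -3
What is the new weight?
w_new = -1.7

w_new = w - η·∂L/∂w = -2.0 - 0.1×(-3) = -2.0 - (-0.3) = -1.7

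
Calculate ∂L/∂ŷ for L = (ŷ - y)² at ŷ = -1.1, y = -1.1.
∂L/∂ŷ = 0.0

∂L/∂ŷ = 2(ŷ - y) = 2(-1.1 - -1.1) = 2(0.0) = 0.0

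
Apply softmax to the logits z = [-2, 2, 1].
p = [0.0132, 0.7214, 0.2654]

exp(z) = [0.1353, 7.389, 2.718]
Sum = 10.24
p = [0.0132, 0.7214, 0.2654]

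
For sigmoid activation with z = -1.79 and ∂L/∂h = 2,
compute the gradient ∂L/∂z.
∂L/∂z = 0.2452

σ(-1.79) = 0.1431
σ'(-1.79) = σ(-1.79)(1 - σ(-1.79)) = 0.1431 × 0.8569 = 0.1226
∂L/∂z = ∂L/∂h · σ'(z) = 2 × 0.1226 = 0.2452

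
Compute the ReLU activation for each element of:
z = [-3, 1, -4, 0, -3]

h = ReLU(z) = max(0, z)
h = [0, 1, 0, 0, 0]

ReLU applied element-wise: max(0,-3)=0, max(0,1)=1, max(0,-4)=0, max(0,0)=0, max(0,-3)=0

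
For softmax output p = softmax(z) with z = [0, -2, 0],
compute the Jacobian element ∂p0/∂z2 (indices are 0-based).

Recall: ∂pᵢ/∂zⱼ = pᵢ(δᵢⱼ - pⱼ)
∂p0/∂z2 = -0.2193

p = softmax(z) = [0.4683, 0.06338, 0.4683]
p0 = 0.4683, p2 = 0.4683

∂p0/∂z2 = -p0 × p2 = -0.4683 × 0.4683 = -0.2193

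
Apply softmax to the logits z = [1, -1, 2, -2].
p = [0.2562, 0.0347, 0.6964, 0.0128]

exp(z) = [2.718, 0.3679, 7.389, 0.1353]
Sum = 10.61
p = [0.2562, 0.0347, 0.6964, 0.0128]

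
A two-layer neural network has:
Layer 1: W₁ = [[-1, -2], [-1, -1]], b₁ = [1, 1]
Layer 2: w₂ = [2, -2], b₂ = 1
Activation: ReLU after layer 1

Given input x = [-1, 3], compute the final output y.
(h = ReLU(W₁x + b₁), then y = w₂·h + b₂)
y = 1

Layer 1 pre-activation: z₁ = [-4, -1]
After ReLU: h = [0, 0]
Layer 2 output: y = 2×0 + -2×0 + 1 = 1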